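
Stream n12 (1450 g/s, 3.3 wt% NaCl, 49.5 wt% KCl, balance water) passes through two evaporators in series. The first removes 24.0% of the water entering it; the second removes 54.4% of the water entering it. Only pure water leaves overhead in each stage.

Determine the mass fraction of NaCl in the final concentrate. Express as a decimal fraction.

water in feed = 1450×0.472 = 684.4 g/s.
After stage 1: water left = (1−0.240)×684.4 = 520.14; stream total = 1285.7 g/s.
After stage 2: water left = (1−0.544)×520.14 = 237.19; final concentrate = 1002.8 g/s.
NaCl fraction = 47.85/1002.8 = 0.0477.

0.0477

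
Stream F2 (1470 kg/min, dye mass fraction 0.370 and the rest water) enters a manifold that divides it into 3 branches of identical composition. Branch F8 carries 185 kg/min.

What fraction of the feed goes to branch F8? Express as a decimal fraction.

0.126

Fraction to F8 = 185/1470 = 0.1259.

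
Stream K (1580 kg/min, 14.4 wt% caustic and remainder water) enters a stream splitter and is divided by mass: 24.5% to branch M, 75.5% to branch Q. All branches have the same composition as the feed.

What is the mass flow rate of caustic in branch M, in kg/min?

55.74 kg/min

Branch M total = 0.245×1580 = 387.1 kg/min.
caustic in M = 0.144×387.1 = 55.742 kg/min.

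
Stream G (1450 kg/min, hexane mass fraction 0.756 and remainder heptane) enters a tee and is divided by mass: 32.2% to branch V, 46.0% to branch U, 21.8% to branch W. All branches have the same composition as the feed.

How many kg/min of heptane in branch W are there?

77.13 kg/min

Branch W total = 0.218×1450 = 316.1 kg/min.
heptane in W = 0.244×316.1 = 77.128 kg/min.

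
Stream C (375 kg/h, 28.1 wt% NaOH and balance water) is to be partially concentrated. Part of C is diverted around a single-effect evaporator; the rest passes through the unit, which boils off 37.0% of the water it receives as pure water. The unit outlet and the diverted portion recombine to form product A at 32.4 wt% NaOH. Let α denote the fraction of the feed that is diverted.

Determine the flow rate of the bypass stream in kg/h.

187.9 kg/h

All 375×0.281 = 105.38 kg/h of NaOH reaches A, so A = 105.38/0.324 = 325.23 kg/h and vapour = 49.769 kg/h.
The evaporator receives (1−α)·375 of feed at 0.719 water and removes 0.370 of that water:
0.370×0.719×(1−α)×375 = 49.769
(1−α) = 49.769/99.761 = 0.4989;  α = 0.5011.
Bypass flow = 0.5011×375 = 187.92 kg/h.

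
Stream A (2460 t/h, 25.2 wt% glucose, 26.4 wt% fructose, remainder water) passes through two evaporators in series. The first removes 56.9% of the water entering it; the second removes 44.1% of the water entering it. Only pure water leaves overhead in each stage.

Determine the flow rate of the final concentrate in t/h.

1556 t/h

water in feed = 2460×0.484 = 1190.6 t/h.
After stage 1: water left = (1−0.569)×1190.6 = 513.17; stream total = 1782.5 t/h.
After stage 2: water left = (1−0.441)×513.17 = 286.86; final concentrate = 1556.2 t/h.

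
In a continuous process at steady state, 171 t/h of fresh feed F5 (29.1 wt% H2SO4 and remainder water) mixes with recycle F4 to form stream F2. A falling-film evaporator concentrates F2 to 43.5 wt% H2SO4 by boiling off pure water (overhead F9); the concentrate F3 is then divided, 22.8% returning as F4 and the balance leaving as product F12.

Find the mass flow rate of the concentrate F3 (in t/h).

Overall H2SO4 balance (none leaves overhead): H2SO4 in fresh feed = H2SO4 in product, i.e. 171×0.291 = (1−0.228)·F3·0.435.
F3 = 49.761/(0.435×0.772) = 148.18 t/h.

148.2 t/h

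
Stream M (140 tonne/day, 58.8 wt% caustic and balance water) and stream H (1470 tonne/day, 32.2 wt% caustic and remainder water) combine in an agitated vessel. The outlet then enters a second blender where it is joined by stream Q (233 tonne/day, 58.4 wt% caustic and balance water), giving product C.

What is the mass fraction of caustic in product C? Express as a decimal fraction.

Overall, product flow = 1843 tonne/day.
caustic in = 140×0.588 + 1470×0.322 + 233×0.584 = 691.73 tonne/day.
caustic fraction in C = 0.375.

0.375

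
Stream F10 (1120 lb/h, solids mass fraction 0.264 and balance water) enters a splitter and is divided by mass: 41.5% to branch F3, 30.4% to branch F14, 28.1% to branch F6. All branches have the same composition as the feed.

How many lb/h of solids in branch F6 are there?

83.09 lb/h

Branch F6 total = 0.281×1120 = 314.72 lb/h.
solids in F6 = 0.264×314.72 = 83.086 lb/h.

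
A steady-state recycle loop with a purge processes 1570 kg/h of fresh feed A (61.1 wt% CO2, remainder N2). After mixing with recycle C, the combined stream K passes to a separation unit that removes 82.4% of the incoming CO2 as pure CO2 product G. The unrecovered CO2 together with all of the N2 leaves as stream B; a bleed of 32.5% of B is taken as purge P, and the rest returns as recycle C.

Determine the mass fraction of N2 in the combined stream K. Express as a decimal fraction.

0.633

N2 enters only via A and leaves only via the purge: 1570×0.389 = 0.325×(N2 in B), and the separation unit passes all N2, so N2 in K = N2 in B = 1879.2 kg/h.
CO2 in K: m_A = 1570×0.611 + (1−0.325)·(1−0.824)·m_A, so m_A = 959.27/0.8812 = 1088.6 kg/h.
K = 1088.6 + 1879.2 = 2967.8 kg/h.
N2 fraction in K = 1879.2/2967.8 = 0.633.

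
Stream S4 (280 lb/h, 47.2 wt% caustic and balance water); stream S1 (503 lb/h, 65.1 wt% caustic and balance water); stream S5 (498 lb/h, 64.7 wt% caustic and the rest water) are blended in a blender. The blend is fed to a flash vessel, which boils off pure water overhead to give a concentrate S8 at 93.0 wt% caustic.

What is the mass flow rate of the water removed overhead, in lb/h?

440.3 lb/h

caustic entering = 280×0.472 + 503×0.651 + 498×0.647 = 781.82 lb/h.
All caustic reports to S8, so S8 = 781.82/0.930 = 840.67 lb/h.
Total feed = 1281 lb/h; overhead = 1281 − 840.67 = 440.33 lb/h.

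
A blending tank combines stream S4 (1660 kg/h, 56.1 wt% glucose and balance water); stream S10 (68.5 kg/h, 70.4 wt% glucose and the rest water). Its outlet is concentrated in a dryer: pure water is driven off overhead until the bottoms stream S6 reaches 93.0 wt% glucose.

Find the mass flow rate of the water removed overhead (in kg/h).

675.3 kg/h

glucose entering = 1660×0.561 + 68.5×0.704 = 979.48 kg/h.
All glucose reports to S6, so S6 = 979.48/0.930 = 1053.2 kg/h.
Total feed = 1728.5 kg/h; overhead = 1728.5 − 1053.2 = 675.29 kg/h.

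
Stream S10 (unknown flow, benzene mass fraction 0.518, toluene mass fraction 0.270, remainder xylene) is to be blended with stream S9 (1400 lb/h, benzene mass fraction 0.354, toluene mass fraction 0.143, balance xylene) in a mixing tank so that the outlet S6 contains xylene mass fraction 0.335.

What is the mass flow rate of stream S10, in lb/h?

1912 lb/h

Let S10 be the unknown flow. Total out = 1400 + S10.
xylene balance: 704.2 + 0.212·S10 = 0.335·(1400 + S10)
(0.212 − 0.335)·S10 = 0.335×1400 − 704.2 = -235.2
S10 = -235.2 / -0.123 = 1912.2 lb/h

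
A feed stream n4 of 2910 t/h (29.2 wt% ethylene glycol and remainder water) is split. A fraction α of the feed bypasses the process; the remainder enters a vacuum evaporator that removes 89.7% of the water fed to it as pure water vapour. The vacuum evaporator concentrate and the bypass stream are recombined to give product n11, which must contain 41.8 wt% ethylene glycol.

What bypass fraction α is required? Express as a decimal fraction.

0.525

All 2910×0.292 = 849.72 t/h of ethylene glycol reaches n11, so n11 = 849.72/0.418 = 2032.8 t/h and vapour = 877.18 t/h.
The evaporator receives (1−α)·2910 of feed at 0.708 water and removes 0.897 of that water:
0.897×0.708×(1−α)×2910 = 877.18
(1−α) = 877.18/1848.1 = 0.4746;  α = 0.5254.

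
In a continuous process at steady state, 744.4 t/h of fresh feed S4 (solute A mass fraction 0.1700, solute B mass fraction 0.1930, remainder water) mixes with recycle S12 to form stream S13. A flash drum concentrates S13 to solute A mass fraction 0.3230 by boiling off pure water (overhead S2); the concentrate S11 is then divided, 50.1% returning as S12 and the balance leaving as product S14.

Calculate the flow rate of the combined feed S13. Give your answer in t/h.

1138 t/h

Overall solute A balance (none leaves overhead): solute A in fresh feed = solute A in product, i.e. 744.4×0.170 = (1−0.501)·S11·0.323.
S11 = 126.55/(0.323×0.499) = 785.15 t/h.
Recycle S12 = 0.501×785.15 = 393.36 t/h.
Combined feed S13 = 744.4 + 393.36 = 1137.8 t/h.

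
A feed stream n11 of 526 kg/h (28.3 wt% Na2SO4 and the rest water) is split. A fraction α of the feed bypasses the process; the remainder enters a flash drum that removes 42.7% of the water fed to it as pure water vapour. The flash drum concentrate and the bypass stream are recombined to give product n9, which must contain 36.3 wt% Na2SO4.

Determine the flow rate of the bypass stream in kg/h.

All 526×0.283 = 148.86 kg/h of Na2SO4 reaches n9, so n9 = 148.86/0.363 = 410.08 kg/h and vapour = 115.92 kg/h.
The evaporator receives (1−α)·526 of feed at 0.717 water and removes 0.427 of that water:
0.427×0.717×(1−α)×526 = 115.92
(1−α) = 115.92/161.04 = 0.7198;  α = 0.2802.
Bypass flow = 0.2802×526 = 147.36 kg/h.

147.4 kg/h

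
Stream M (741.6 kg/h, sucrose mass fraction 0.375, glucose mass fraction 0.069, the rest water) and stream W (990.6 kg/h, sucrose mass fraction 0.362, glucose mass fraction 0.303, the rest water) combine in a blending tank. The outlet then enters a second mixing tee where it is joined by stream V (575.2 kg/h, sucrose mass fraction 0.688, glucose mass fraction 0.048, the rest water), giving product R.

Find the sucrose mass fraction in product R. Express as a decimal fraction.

0.447

Overall, product flow = 2307.4 kg/h.
sucrose in = 741.6×0.375 + 990.6×0.362 + 575.2×0.688 = 1032.4 kg/h.
sucrose fraction in R = 0.447.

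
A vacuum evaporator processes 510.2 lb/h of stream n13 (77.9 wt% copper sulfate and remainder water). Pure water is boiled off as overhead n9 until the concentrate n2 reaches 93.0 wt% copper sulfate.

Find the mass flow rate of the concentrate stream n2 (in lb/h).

copper sulfate is conserved: 510.2×0.779 = 397.45 lb/h all reports to the concentrate.
Concentrate = 397.45/(target fraction) = 427.36 lb/h.

427.4 lb/h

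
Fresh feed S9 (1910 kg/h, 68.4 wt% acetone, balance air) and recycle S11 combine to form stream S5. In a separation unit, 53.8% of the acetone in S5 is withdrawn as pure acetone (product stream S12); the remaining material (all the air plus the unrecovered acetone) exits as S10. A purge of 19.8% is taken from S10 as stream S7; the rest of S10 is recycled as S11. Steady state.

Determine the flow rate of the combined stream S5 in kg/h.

5124 kg/h

air enters only via S9 and leaves only via the purge: 1910×0.316 = 0.198×(air in S10), and the separation unit passes all air, so air in S5 = air in S10 = 3048.3 kg/h.
acetone in S5: m_A = 1910×0.684 + (1−0.198)·(1−0.538)·m_A, so m_A = 1306.4/0.6295 = 2075.4 kg/h.
S5 = 2075.4 + 3048.3 = 5123.7 kg/h.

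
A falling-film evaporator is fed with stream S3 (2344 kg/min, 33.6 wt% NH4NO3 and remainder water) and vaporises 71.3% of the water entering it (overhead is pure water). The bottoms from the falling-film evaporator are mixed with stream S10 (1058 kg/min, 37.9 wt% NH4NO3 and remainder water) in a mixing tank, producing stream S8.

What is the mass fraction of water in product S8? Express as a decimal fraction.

0.4815

Vapour removed = 0.713×0.664×2344 = 1109.7 kg/min; concentrate = 1234.3 kg/min.
water reaching the mixer = 446.69 (from concentrate) + 1058×0.621 = 1103.7 kg/min.
Product flow = 1234.3 + 1058 = 2292.3 kg/min; water fraction = 0.4815.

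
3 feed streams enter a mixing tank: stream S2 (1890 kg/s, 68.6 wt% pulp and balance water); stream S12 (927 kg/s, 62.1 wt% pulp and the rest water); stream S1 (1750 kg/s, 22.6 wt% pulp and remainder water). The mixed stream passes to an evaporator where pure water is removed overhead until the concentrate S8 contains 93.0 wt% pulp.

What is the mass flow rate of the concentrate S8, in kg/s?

pulp entering = 1890×0.686 + 927×0.621 + 1750×0.226 = 2267.7 kg/s.
All pulp reports to S8, so S8 = 2267.7/0.930 = 2438.4 kg/s.

2438 kg/s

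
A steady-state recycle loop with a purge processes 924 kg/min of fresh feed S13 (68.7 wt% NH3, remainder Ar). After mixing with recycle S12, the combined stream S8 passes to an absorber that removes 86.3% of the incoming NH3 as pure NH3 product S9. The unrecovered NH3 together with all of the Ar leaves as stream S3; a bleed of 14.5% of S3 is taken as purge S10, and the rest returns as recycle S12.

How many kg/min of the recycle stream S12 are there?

1790 kg/min

Ar enters only via S13 and leaves only via the purge: 924×0.313 = 0.145×(Ar in S3), and the absorber passes all Ar, so Ar in S8 = Ar in S3 = 1994.6 kg/min.
NH3 in S8: m_A = 924×0.687 + (1−0.145)·(1−0.863)·m_A, so m_A = 634.79/0.8829 = 719.01 kg/min.
S3 = (1−0.863)×719.01 + 1994.6 = 2093.1 kg/min.
Recycle S12 = (1−0.145)×2093.1 = 1789.6 kg/min.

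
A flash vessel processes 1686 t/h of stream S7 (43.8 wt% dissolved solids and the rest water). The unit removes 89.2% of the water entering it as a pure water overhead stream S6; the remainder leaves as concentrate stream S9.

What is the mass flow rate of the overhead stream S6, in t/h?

water entering = 1686×0.562 = 947.53 t/h; overhead removed = 0.892×947.53 = 845.2 t/h.

845.2 t/h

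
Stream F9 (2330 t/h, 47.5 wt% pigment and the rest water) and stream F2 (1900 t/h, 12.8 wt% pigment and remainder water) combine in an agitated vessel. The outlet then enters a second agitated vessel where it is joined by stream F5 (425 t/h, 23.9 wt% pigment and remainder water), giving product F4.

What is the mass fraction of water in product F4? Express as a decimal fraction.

0.688

Overall, product flow = 4655 t/h.
water in = 2330×0.525 + 1900×0.872 + 425×0.761 = 3203.5 t/h.
water fraction in F4 = 0.688.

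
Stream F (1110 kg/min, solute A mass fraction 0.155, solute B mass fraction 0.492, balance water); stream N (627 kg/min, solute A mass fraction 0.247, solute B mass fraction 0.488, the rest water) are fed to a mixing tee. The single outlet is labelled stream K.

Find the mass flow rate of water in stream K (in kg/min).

water out = water in = 1110×0.353 + 627×0.265 = 557.99 kg/min.

558 kg/min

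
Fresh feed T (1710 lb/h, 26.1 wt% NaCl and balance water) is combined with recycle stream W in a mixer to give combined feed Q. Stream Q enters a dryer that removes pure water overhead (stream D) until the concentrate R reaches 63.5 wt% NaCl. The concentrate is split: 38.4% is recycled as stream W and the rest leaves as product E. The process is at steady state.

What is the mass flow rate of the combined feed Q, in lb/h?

Overall NaCl balance (none leaves overhead): NaCl in fresh feed = NaCl in product, i.e. 1710×0.261 = (1−0.384)·R·0.635.
R = 446.31/(0.635×0.616) = 1141 lb/h.
Recycle W = 0.384×1141 = 438.14 lb/h.
Combined feed Q = 1710 + 438.14 = 2148.1 lb/h.

2148 lb/h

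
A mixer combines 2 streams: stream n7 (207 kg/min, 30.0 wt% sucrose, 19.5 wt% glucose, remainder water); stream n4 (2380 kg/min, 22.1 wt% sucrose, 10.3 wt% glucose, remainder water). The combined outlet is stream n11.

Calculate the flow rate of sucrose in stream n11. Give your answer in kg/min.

588.1 kg/min

sucrose out = sucrose in = 207×0.300 + 2380×0.221 = 588.08 kg/min.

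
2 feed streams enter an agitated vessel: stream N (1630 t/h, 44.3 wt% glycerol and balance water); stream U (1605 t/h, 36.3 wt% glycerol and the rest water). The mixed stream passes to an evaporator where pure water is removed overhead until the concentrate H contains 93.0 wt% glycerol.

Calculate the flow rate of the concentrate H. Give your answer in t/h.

1403 t/h

glycerol entering = 1630×0.443 + 1605×0.363 = 1304.7 t/h.
All glycerol reports to H, so H = 1304.7/0.930 = 1402.9 t/h.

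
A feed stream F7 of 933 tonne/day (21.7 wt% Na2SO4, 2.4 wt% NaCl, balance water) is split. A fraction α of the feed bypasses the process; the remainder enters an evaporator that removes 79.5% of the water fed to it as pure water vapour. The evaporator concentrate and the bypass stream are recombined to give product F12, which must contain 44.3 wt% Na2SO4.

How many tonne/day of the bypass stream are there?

All 933×0.217 = 202.46 tonne/day of Na2SO4 reaches F12, so F12 = 202.46/0.443 = 457.02 tonne/day and vapour = 475.98 tonne/day.
The evaporator receives (1−α)·933 of feed at 0.759 water and removes 0.795 of that water:
0.795×0.759×(1−α)×933 = 475.98
(1−α) = 475.98/562.98 = 0.8455;  α = 0.1545.
Bypass flow = 0.1545×933 = 144.18 tonne/day.

144.2 tonne/day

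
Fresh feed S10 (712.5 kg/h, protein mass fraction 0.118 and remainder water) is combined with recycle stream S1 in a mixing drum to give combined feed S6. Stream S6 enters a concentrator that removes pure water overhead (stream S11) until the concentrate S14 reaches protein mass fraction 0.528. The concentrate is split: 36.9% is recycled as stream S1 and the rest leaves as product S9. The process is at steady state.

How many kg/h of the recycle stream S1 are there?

93.12 kg/h

Overall protein balance (none leaves overhead): protein in fresh feed = protein in product, i.e. 712.5×0.118 = (1−0.369)·S14·0.528.
S14 = 84.075/(0.528×0.631) = 252.35 kg/h.
Recycle S1 = 0.369×252.35 = 93.117 kg/h.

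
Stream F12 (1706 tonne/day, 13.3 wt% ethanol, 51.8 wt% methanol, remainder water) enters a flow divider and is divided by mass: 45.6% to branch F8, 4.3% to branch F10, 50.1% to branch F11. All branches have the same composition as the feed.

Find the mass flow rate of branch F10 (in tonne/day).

73.36 tonne/day

Branch F10 flow = 0.043×1706 = 73.358 tonne/day.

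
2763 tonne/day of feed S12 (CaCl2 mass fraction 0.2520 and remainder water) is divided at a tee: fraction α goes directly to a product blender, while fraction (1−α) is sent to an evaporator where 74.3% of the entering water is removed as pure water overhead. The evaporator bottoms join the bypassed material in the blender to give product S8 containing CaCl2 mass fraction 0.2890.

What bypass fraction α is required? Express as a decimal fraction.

0.770

All 2763×0.252 = 696.28 tonne/day of CaCl2 reaches S8, so S8 = 696.28/0.289 = 2409.3 tonne/day and vapour = 353.74 tonne/day.
The evaporator receives (1−α)·2763 of feed at 0.748 water and removes 0.743 of that water:
0.743×0.748×(1−α)×2763 = 353.74
(1−α) = 353.74/1535.6 = 0.2304;  α = 0.7696.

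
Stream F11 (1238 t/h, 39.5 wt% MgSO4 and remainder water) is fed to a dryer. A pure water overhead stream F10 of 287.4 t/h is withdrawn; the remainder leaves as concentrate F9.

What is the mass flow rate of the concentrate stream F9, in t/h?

950.6 t/h

Concentrate = 1238 − 287.4 = 950.6 t/h.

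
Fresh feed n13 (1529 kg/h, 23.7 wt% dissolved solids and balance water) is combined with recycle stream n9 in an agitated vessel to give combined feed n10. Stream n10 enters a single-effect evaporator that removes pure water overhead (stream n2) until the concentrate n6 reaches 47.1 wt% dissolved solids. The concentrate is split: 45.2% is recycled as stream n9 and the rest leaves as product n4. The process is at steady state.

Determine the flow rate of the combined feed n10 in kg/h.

Overall dissolved solids balance (none leaves overhead): dissolved solids in fresh feed = dissolved solids in product, i.e. 1529×0.237 = (1−0.452)·n6·0.471.
n6 = 362.37/(0.471×0.548) = 1404 kg/h.
Recycle n9 = 0.452×1404 = 634.59 kg/h.
Combined feed n10 = 1529 + 634.59 = 2163.6 kg/h.

2164 kg/h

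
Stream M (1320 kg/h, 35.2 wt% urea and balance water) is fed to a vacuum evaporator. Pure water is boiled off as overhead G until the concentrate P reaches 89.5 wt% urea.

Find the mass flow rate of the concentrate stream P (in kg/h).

519.2 kg/h

urea is conserved: 1320×0.352 = 464.64 kg/h all reports to the concentrate.
Concentrate = 464.64/(target fraction) = 519.15 kg/h.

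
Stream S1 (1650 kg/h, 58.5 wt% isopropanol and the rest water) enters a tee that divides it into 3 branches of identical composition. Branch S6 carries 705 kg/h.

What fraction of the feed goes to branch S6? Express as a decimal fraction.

0.427

Fraction to S6 = 705/1650 = 0.4273.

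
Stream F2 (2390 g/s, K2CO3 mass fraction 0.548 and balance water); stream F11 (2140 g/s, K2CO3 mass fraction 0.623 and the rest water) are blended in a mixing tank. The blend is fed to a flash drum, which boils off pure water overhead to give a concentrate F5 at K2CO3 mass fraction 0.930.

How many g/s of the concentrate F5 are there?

K2CO3 entering = 2390×0.548 + 2140×0.623 = 2642.9 g/s.
All K2CO3 reports to F5, so F5 = 2642.9/0.930 = 2841.9 g/s.

2842 g/s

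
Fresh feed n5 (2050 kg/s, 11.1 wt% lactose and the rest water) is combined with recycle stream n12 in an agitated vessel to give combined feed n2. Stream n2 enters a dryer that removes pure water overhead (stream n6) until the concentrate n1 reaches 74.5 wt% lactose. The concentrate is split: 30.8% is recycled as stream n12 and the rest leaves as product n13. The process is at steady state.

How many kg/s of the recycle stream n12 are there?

Overall lactose balance (none leaves overhead): lactose in fresh feed = lactose in product, i.e. 2050×0.111 = (1−0.308)·n1·0.745.
n1 = 227.55/(0.745×0.692) = 441.38 kg/s.
Recycle n12 = 0.308×441.38 = 135.95 kg/s.

135.9 kg/s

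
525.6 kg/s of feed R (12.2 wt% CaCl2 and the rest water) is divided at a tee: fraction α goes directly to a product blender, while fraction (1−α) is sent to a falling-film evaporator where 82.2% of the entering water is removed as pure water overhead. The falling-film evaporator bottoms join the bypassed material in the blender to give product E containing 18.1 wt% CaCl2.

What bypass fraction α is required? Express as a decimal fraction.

0.548

All 525.6×0.122 = 64.123 kg/s of CaCl2 reaches E, so E = 64.123/0.181 = 354.27 kg/s and vapour = 171.33 kg/s.
The evaporator receives (1−α)·525.6 of feed at 0.878 water and removes 0.822 of that water:
0.822×0.878×(1−α)×525.6 = 171.33
(1−α) = 171.33/379.33 = 0.4517;  α = 0.5483.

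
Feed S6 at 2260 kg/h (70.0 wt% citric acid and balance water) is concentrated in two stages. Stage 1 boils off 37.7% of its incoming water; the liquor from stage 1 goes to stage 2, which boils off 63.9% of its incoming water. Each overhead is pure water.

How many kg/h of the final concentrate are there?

1734 kg/h

water in feed = 2260×0.300 = 678 kg/h.
After stage 1: water left = (1−0.377)×678 = 422.39; stream total = 2004.4 kg/h.
After stage 2: water left = (1−0.639)×422.39 = 152.48; final concentrate = 1734.5 kg/h.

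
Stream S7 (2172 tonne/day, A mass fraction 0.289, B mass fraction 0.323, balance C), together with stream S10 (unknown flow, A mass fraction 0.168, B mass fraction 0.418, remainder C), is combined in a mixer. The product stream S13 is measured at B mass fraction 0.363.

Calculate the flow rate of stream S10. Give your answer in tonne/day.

Let S10 be the unknown flow. Total out = 2172 + S10.
B balance: 701.56 + 0.418·S10 = 0.363·(2172 + S10)
(0.418 − 0.363)·S10 = 0.363×2172 − 701.56 = 86.88
S10 = 86.88 / 0.055 = 1579.6 tonne/day

1580 tonne/day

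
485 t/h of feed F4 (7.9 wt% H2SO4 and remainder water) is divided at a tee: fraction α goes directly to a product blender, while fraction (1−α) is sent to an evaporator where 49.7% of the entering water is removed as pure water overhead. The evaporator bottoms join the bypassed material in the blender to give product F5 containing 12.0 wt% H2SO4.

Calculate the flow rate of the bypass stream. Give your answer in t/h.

123 t/h

All 485×0.079 = 38.315 t/h of H2SO4 reaches F5, so F5 = 38.315/0.120 = 319.29 t/h and vapour = 165.71 t/h.
The evaporator receives (1−α)·485 of feed at 0.921 water and removes 0.497 of that water:
0.497×0.921×(1−α)×485 = 165.71
(1−α) = 165.71/222 = 0.7464;  α = 0.2536.
Bypass flow = 0.2536×485 = 122.98 t/h.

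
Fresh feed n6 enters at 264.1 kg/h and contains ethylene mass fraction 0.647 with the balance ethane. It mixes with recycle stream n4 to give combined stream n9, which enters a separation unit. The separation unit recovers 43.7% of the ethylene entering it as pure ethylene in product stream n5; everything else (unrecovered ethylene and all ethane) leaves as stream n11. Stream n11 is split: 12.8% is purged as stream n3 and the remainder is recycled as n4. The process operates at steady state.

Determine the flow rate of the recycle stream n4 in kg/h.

ethane enters only via n6 and leaves only via the purge: 264.1×0.353 = 0.128×(ethane in n11), and the separation unit passes all ethane, so ethane in n9 = ethane in n11 = 728.34 kg/h.
ethylene in n9: m_A = 264.1×0.647 + (1−0.128)·(1−0.437)·m_A, so m_A = 170.87/0.5091 = 335.66 kg/h.
n11 = (1−0.437)×335.66 + 728.34 = 917.32 kg/h.
Recycle n4 = (1−0.128)×917.32 = 799.9 kg/h.

799.9 kg/h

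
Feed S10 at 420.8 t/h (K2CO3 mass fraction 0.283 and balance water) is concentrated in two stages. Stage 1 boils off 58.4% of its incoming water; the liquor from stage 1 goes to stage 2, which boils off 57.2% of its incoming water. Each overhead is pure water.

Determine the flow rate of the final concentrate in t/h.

water in feed = 420.8×0.717 = 301.71 t/h.
After stage 1: water left = (1−0.584)×301.71 = 125.51; stream total = 244.6 t/h.
After stage 2: water left = (1−0.572)×125.51 = 53.72; final concentrate = 172.81 t/h.

172.8 t/h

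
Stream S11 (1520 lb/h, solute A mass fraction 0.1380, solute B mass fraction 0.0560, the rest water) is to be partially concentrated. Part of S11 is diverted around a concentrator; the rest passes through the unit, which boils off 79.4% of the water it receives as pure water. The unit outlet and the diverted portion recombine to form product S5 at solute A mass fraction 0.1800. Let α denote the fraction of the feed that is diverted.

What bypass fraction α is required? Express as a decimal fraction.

All 1520×0.138 = 209.76 lb/h of solute A reaches S5, so S5 = 209.76/0.180 = 1165.3 lb/h and vapour = 354.67 lb/h.
The evaporator receives (1−α)·1520 of feed at 0.806 water and removes 0.794 of that water:
0.794×0.806×(1−α)×1520 = 354.67
(1−α) = 354.67/972.75 = 0.3646;  α = 0.6354.

0.635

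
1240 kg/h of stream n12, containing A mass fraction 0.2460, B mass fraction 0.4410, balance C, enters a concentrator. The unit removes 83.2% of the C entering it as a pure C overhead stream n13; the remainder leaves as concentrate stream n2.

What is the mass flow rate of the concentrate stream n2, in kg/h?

917.1 kg/h

C entering = 1240×0.313 = 388.12 kg/h; overhead removed = 0.832×388.12 = 322.92 kg/h.
Concentrate = 1240 − 322.92 = 917.08 kg/h.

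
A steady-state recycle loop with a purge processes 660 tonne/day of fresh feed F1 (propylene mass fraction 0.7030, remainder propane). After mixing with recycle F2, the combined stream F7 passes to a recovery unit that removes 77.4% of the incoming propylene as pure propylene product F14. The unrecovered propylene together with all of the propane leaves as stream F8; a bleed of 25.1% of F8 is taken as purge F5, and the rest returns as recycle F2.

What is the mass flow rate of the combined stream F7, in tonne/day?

propane enters only via F1 and leaves only via the purge: 660×0.297 = 0.251×(propane in F8), and the recovery unit passes all propane, so propane in F7 = propane in F8 = 780.96 tonne/day.
propylene in F7: m_A = 660×0.703 + (1−0.251)·(1−0.774)·m_A, so m_A = 463.98/0.8307 = 558.52 tonne/day.
F7 = 558.52 + 780.96 = 1339.5 tonne/day.

1339 tonne/day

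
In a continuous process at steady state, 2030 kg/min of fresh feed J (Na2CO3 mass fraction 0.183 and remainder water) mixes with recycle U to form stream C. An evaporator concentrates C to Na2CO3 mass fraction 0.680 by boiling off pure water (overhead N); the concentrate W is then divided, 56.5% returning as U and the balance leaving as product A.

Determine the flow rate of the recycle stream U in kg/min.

709.6 kg/min

Overall Na2CO3 balance (none leaves overhead): Na2CO3 in fresh feed = Na2CO3 in product, i.e. 2030×0.183 = (1−0.565)·W·0.680.
W = 371.49/(0.680×0.435) = 1255.9 kg/min.
Recycle U = 0.565×1255.9 = 709.57 kg/min.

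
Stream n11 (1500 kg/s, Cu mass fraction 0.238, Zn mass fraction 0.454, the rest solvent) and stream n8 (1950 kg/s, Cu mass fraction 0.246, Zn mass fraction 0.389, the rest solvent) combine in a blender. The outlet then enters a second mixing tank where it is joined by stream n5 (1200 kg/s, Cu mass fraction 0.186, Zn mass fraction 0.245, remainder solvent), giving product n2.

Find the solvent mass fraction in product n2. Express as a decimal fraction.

0.399

Overall, product flow = 4650 kg/s.
solvent in = 1500×0.308 + 1950×0.365 + 1200×0.569 = 1856.5 kg/s.
solvent fraction in n2 = 0.399.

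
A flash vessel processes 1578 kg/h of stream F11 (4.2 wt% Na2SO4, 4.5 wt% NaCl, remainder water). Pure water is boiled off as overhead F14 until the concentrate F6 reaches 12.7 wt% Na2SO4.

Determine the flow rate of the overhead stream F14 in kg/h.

Na2SO4 is conserved: 1578×0.042 = 66.276 kg/h all reports to the concentrate.
Concentrate = 66.276/(target fraction) = 521.86 kg/h.
Overhead = 1578 − 521.86 = 1056.1 kg/h.

1056 kg/h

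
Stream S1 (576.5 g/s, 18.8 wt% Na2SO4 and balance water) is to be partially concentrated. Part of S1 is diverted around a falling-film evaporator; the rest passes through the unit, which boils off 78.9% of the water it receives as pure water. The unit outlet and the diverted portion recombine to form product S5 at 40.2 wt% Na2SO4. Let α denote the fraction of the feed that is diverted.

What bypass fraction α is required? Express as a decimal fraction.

All 576.5×0.188 = 108.38 g/s of Na2SO4 reaches S5, so S5 = 108.38/0.402 = 269.61 g/s and vapour = 306.89 g/s.
The evaporator receives (1−α)·576.5 of feed at 0.812 water and removes 0.789 of that water:
0.789×0.812×(1−α)×576.5 = 306.89
(1−α) = 306.89/369.35 = 0.8309;  α = 0.1691.

0.169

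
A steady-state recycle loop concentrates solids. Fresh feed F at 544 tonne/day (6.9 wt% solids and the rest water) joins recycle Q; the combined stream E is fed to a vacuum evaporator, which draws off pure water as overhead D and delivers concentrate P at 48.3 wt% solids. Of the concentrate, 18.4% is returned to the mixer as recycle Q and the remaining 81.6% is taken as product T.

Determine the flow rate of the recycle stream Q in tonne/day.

17.52 tonne/day

Overall solids balance (none leaves overhead): solids in fresh feed = solids in product, i.e. 544×0.069 = (1−0.184)·P·0.483.
P = 37.536/(0.483×0.816) = 95.238 tonne/day.
Recycle Q = 0.184×95.238 = 17.524 tonne/day.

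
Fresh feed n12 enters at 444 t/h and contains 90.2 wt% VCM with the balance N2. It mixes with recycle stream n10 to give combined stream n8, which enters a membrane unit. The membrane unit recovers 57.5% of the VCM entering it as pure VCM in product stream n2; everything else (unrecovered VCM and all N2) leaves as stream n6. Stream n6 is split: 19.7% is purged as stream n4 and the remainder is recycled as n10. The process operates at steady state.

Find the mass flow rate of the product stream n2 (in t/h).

349.6 t/h

VCM in n8: m_A = 444×0.902 + (1−0.197)·(1−0.575)·m_A, so m_A = 400.49/0.6587 = 607.97 t/h.
Product n2 = 0.575×607.97 = 349.59 t/h.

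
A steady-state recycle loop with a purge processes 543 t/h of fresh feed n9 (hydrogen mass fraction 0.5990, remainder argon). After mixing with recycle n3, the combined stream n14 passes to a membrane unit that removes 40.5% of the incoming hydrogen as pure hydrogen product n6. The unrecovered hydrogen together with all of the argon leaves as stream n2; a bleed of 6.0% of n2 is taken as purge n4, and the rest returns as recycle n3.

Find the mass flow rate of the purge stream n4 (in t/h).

244.1 t/h

argon enters only via n9 and leaves only via the purge: 543×0.401 = 0.060×(argon in n2), and the membrane unit passes all argon, so argon in n14 = argon in n2 = 3629.1 t/h.
hydrogen in n14: m_A = 543×0.599 + (1−0.060)·(1−0.405)·m_A, so m_A = 325.26/0.4407 = 738.05 t/h.
n2 = (1−0.405)×738.05 + 3629.1 = 4068.2 t/h.
Purge n4 = 0.060×4068.2 = 244.09 t/h.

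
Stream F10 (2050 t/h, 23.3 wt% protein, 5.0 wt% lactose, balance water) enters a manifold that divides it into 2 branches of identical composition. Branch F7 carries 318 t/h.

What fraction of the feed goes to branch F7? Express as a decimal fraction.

0.155

Fraction to F7 = 318/2050 = 0.1551.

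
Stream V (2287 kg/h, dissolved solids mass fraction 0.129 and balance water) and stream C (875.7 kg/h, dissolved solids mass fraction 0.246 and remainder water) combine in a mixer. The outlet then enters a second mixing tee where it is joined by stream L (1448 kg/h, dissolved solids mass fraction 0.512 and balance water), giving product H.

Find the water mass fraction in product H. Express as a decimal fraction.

Overall, product flow = 4610.7 kg/h.
water in = 2287×0.871 + 875.7×0.754 + 1448×0.488 = 3358.9 kg/h.
water fraction in H = 0.728.

0.728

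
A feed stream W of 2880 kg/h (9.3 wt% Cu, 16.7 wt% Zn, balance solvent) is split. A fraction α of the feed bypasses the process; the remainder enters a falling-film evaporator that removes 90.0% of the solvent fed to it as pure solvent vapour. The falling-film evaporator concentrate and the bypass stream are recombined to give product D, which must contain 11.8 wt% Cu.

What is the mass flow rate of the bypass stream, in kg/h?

All 2880×0.093 = 267.84 kg/h of Cu reaches D, so D = 267.84/0.118 = 2269.8 kg/h and vapour = 610.17 kg/h.
The evaporator receives (1−α)·2880 of feed at 0.740 solvent and removes 0.900 of that solvent:
0.900×0.740×(1−α)×2880 = 610.17
(1−α) = 610.17/1918.1 = 0.3181;  α = 0.6819.
Bypass flow = 0.6819×2880 = 1963.8 kg/h.

1964 kg/h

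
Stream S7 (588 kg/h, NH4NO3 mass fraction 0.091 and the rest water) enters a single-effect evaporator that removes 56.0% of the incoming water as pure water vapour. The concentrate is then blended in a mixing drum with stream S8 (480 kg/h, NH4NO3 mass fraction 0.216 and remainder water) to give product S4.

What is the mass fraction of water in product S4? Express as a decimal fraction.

0.796

Vapour removed = 0.560×0.909×588 = 299.32 kg/h; concentrate = 288.68 kg/h.
water reaching the mixer = 235.18 (from concentrate) + 480×0.784 = 611.5 kg/h.
Product flow = 288.68 + 480 = 768.68 kg/h; water fraction = 0.796.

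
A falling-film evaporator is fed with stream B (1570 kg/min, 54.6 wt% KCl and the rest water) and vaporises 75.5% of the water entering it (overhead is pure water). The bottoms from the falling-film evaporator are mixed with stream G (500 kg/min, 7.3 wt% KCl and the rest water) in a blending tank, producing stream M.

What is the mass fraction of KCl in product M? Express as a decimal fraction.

Vapour removed = 0.755×0.454×1570 = 538.15 kg/min; concentrate = 1031.9 kg/min.
KCl reaching the mixer = 857.22 (from concentrate) + 500×0.073 = 893.72 kg/min.
Product flow = 1031.9 + 500 = 1531.9 kg/min; KCl fraction = 0.5834.

0.5834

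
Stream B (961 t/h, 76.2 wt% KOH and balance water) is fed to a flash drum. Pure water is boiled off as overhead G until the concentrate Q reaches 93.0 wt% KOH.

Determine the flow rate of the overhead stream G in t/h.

173.6 t/h

KOH is conserved: 961×0.762 = 732.28 t/h all reports to the concentrate.
Concentrate = 732.28/(target fraction) = 787.4 t/h.
Overhead = 961 − 787.4 = 173.6 t/h.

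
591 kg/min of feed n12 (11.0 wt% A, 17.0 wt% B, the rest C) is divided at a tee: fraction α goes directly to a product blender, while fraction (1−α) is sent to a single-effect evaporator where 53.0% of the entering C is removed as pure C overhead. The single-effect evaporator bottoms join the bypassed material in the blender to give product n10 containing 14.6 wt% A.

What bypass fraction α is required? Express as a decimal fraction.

0.354

All 591×0.110 = 65.01 kg/min of A reaches n10, so n10 = 65.01/0.146 = 445.27 kg/min and vapour = 145.73 kg/min.
The evaporator receives (1−α)·591 of feed at 0.720 C and removes 0.530 of that C:
0.530×0.720×(1−α)×591 = 145.73
(1−α) = 145.73/225.53 = 0.6462;  α = 0.3538.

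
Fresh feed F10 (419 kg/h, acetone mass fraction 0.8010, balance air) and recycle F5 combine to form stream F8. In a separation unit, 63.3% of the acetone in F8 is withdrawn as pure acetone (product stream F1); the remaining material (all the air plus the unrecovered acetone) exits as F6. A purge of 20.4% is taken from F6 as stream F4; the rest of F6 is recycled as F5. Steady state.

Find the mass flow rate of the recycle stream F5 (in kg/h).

air enters only via F10 and leaves only via the purge: 419×0.199 = 0.204×(air in F6), and the separation unit passes all air, so air in F8 = air in F6 = 408.73 kg/h.
acetone in F8: m_A = 419×0.801 + (1−0.204)·(1−0.633)·m_A, so m_A = 335.62/0.7079 = 474.13 kg/h.
F6 = (1−0.633)×474.13 + 408.73 = 582.73 kg/h.
Recycle F5 = (1−0.204)×582.73 = 463.86 kg/h.

463.9 kg/h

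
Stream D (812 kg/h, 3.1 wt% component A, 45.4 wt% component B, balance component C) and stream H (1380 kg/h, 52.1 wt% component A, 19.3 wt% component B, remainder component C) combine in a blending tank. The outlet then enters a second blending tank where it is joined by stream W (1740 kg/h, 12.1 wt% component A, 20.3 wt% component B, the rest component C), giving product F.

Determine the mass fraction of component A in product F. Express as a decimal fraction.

0.243

Overall, product flow = 3932 kg/h.
component A in = 812×0.031 + 1380×0.521 + 1740×0.121 = 954.69 kg/h.
component A fraction in F = 0.243.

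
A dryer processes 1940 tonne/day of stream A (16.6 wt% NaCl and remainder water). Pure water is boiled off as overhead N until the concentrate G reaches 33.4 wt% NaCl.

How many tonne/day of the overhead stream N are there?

NaCl is conserved: 1940×0.166 = 322.04 tonne/day all reports to the concentrate.
Concentrate = 322.04/(target fraction) = 964.19 tonne/day.
Overhead = 1940 − 964.19 = 975.81 tonne/day.

975.8 tonne/day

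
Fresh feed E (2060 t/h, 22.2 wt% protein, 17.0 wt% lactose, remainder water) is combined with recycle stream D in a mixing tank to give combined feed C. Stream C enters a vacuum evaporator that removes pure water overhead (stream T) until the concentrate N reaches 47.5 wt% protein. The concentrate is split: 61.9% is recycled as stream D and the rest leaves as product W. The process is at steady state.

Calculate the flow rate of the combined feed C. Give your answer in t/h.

Overall protein balance (none leaves overhead): protein in fresh feed = protein in product, i.e. 2060×0.222 = (1−0.619)·N·0.475.
N = 457.32/(0.475×0.381) = 2527 t/h.
Recycle D = 0.619×2527 = 1564.2 t/h.
Combined feed C = 2060 + 1564.2 = 3624.2 t/h.

3624 t/h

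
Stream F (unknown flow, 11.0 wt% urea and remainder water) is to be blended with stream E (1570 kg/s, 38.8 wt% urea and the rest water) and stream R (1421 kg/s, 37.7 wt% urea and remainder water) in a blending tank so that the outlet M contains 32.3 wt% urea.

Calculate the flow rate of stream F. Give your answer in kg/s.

839.4 kg/s

Let F be the unknown flow. Total out = 2991 + F.
urea balance: 1144.9 + 0.110·F = 0.323·(2991 + F)
(0.110 − 0.323)·F = 0.323×2991 − 1144.9 = -178.78
F = -178.78 / -0.213 = 839.36 kg/s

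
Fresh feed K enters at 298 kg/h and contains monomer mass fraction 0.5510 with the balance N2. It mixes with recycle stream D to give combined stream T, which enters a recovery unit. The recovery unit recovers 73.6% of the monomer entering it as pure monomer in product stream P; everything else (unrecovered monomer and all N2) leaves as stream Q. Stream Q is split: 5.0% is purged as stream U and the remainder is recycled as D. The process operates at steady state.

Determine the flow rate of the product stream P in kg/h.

monomer in T: m_A = 298×0.551 + (1−0.050)·(1−0.736)·m_A, so m_A = 164.2/0.7492 = 219.16 kg/h.
Product P = 0.736×219.16 = 161.31 kg/h.

161.3 kg/h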